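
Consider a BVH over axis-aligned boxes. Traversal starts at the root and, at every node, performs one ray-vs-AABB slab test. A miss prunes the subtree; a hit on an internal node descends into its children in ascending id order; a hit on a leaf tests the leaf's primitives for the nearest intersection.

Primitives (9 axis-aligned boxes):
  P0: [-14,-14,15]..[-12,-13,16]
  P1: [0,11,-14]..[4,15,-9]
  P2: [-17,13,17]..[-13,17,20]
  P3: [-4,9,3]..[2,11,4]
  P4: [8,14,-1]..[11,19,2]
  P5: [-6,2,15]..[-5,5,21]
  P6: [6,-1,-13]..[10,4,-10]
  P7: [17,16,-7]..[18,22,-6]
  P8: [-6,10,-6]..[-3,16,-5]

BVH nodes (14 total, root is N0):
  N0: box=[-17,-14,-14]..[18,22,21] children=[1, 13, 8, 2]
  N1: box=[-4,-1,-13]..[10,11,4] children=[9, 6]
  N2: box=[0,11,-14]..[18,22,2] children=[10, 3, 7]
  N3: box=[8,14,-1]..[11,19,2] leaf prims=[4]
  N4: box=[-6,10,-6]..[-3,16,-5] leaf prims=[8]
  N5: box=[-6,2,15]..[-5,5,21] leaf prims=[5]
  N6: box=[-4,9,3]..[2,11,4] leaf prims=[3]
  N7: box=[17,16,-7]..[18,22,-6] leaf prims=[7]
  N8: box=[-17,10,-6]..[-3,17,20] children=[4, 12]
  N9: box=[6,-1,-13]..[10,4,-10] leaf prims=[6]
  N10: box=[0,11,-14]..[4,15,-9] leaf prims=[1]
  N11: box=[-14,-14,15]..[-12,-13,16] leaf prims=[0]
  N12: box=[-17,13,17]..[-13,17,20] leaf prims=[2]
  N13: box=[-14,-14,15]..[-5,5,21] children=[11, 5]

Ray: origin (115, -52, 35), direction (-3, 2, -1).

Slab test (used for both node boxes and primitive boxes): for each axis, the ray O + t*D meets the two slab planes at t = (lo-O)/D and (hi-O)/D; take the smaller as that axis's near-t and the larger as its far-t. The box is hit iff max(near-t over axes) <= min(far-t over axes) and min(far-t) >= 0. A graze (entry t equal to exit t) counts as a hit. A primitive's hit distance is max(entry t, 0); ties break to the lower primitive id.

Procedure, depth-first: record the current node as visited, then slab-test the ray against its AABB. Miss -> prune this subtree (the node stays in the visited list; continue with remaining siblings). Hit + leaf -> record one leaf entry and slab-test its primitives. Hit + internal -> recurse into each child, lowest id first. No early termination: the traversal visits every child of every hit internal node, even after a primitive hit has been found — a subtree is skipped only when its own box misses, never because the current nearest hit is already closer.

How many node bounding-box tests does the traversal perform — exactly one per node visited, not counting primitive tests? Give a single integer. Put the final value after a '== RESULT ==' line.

Traverse from the root:
N0 x:[97/3,44] y:[19,37] z:[14,49] -> hit [97/3,37], descend [1, 2, 8, 13]
  N1 x:[35,119/3] y:[51/2,63/2] z:[31,48] -> miss, prune
  N2 x:[97/3,115/3] y:[63/2,37] z:[33,49] -> hit [33,37], descend [3, 7, 10]
    N3 x:[104/3,107/3] y:[33,71/2] z:[33,36] -> hit [104/3,71/2] leaf, test {P4@t=104/3}
    N7 x:[97/3,98/3] y:[34,37] z:[41,42] -> miss, prune
    N10 x:[37,115/3] y:[63/2,67/2] z:[44,49] -> miss, prune
  N8 x:[118/3,44] y:[31,69/2] z:[15,41] -> miss, prune
  N13 x:[40,43] y:[19,57/2] z:[14,20] -> miss, prune

Summary -> nodes [0, 1, 2, 3, 7, 10, 8, 13]; box-tests=8; leaf-entries=1; first=P4

== RESULT ==
8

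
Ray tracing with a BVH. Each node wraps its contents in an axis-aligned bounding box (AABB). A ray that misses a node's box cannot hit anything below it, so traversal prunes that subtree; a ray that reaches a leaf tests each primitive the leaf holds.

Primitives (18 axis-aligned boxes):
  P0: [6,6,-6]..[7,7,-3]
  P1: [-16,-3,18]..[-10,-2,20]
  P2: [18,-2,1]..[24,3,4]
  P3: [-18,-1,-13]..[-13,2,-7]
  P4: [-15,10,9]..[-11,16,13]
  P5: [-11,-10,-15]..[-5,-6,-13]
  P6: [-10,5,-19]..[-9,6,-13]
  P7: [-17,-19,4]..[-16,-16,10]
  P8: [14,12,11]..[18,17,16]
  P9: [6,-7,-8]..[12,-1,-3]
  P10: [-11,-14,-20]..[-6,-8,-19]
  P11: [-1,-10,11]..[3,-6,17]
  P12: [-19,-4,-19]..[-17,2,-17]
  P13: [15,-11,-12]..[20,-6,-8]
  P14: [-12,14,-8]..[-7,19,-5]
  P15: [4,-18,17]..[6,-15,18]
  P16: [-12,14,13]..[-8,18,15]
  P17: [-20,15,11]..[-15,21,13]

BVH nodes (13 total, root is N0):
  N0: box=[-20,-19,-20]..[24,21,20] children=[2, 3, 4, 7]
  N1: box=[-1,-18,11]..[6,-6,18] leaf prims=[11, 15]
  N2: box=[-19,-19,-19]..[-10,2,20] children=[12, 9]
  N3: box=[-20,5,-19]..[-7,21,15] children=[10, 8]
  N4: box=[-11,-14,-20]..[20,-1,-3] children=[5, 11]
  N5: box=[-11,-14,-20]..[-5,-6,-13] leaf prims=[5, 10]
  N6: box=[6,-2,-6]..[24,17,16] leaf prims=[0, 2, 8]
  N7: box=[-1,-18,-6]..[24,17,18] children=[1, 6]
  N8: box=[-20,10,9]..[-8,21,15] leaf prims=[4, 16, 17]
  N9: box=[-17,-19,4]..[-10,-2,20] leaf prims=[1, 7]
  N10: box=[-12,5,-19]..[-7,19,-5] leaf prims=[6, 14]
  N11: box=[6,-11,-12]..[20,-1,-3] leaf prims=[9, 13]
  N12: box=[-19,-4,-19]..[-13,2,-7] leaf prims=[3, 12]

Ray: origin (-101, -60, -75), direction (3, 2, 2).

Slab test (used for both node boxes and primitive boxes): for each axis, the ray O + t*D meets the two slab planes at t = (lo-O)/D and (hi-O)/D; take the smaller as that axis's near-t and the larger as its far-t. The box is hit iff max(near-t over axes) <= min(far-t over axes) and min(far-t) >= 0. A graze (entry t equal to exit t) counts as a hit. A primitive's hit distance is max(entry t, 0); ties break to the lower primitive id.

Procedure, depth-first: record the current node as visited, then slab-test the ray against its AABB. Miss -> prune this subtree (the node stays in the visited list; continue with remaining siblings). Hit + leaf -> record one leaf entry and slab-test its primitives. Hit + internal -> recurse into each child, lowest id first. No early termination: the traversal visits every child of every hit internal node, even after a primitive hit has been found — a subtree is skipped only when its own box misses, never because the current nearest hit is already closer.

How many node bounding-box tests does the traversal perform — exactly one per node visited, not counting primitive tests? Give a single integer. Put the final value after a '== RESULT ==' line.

Traverse from the root:
N0 x:[27,125/3] y:[41/2,81/2] z:[55/2,95/2] -> hit [55/2,81/2], descend [2, 3, 4, 7]
  N2 x:[82/3,91/3] y:[41/2,31] z:[28,95/2] -> hit [28,91/3], descend [9, 12]
    N9 x:[28,91/3] y:[41/2,29] z:[79/2,95/2] -> miss, prune
    N12 x:[82/3,88/3] y:[28,31] z:[28,34] -> hit [28,88/3] leaf, test {P3(miss), P12@t=28}
  N3 x:[27,94/3] y:[65/2,81/2] z:[28,45] -> miss, prune
  N4 x:[30,121/3] y:[23,59/2] z:[55/2,36] -> miss, prune
  N7 x:[100/3,125/3] y:[21,77/2] z:[69/2,93/2] -> hit [69/2,77/2], descend [1, 6]
    N1 x:[100/3,107/3] y:[21,27] z:[43,93/2] -> miss, prune
    N6 x:[107/3,125/3] y:[29,77/2] z:[69/2,91/2] -> hit [107/3,77/2] leaf, test {P0(miss), P2(miss), P8(miss)}

Summary -> nodes [0, 2, 9, 12, 3, 4, 7, 1, 6]; box-tests=9; leaf-entries=2; first=P12

== RESULT ==
9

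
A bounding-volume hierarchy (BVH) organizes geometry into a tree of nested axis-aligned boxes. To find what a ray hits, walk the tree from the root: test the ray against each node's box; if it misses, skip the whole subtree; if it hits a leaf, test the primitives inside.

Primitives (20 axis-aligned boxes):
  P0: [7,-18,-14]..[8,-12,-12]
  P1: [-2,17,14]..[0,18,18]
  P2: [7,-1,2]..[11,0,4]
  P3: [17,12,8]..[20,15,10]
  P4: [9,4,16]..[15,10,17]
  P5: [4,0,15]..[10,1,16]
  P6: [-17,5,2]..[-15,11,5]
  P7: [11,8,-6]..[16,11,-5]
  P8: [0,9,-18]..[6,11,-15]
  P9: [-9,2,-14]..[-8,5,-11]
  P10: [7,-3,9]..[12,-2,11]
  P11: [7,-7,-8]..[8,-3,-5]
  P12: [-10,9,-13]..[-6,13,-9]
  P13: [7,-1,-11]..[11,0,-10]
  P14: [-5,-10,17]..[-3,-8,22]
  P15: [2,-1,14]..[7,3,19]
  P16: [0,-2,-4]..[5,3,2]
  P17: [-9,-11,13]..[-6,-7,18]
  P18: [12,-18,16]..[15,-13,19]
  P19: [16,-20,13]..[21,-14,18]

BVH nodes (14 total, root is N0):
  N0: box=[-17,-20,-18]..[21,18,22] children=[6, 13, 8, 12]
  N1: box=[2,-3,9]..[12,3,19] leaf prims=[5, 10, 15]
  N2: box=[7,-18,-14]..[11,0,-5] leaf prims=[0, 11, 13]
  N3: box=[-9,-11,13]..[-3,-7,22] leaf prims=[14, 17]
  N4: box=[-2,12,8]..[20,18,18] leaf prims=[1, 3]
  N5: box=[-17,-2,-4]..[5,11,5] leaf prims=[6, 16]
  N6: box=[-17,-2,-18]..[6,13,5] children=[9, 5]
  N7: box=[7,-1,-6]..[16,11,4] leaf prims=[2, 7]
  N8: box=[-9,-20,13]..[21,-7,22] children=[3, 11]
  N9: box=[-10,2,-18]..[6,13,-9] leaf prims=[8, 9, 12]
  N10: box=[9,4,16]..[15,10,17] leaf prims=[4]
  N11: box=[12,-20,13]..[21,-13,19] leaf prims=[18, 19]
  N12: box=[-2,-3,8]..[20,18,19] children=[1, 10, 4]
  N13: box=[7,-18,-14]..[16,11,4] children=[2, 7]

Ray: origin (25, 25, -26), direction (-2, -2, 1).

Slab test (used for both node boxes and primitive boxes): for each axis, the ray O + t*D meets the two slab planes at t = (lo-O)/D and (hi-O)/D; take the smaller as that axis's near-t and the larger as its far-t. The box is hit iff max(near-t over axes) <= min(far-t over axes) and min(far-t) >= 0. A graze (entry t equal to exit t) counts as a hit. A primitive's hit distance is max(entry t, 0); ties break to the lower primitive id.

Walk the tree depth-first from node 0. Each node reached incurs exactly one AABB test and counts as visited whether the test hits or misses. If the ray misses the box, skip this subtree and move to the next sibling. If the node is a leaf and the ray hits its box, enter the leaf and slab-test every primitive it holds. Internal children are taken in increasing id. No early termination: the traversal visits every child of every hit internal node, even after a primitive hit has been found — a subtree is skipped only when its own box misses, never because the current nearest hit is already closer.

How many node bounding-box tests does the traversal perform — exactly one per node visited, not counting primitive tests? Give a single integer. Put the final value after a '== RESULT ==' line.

Traverse from the root:
N0 x:[2,21] y:[7/2,45/2] z:[8,48] -> hit [8,21], descend [6, 8, 12, 13]
  N6 x:[19/2,21] y:[6,27/2] z:[8,31] -> hit [19/2,27/2], descend [5, 9]
    N5 x:[10,21] y:[7,27/2] z:[22,31] -> miss, prune
    N9 x:[19/2,35/2] y:[6,23/2] z:[8,17] -> hit [19/2,23/2] leaf, test {P8(miss), P9(miss), P12(miss)}
  N8 x:[2,17] y:[16,45/2] z:[39,48] -> miss, prune
  N12 x:[5/2,27/2] y:[7/2,14] z:[34,45] -> miss, prune
  N13 x:[9/2,9] y:[7,43/2] z:[12,30] -> miss, prune

order=[0, 6, 5, 9, 8, 12, 13]  |boxes|=7  |leaves|=1  hit=miss

== RESULT ==
7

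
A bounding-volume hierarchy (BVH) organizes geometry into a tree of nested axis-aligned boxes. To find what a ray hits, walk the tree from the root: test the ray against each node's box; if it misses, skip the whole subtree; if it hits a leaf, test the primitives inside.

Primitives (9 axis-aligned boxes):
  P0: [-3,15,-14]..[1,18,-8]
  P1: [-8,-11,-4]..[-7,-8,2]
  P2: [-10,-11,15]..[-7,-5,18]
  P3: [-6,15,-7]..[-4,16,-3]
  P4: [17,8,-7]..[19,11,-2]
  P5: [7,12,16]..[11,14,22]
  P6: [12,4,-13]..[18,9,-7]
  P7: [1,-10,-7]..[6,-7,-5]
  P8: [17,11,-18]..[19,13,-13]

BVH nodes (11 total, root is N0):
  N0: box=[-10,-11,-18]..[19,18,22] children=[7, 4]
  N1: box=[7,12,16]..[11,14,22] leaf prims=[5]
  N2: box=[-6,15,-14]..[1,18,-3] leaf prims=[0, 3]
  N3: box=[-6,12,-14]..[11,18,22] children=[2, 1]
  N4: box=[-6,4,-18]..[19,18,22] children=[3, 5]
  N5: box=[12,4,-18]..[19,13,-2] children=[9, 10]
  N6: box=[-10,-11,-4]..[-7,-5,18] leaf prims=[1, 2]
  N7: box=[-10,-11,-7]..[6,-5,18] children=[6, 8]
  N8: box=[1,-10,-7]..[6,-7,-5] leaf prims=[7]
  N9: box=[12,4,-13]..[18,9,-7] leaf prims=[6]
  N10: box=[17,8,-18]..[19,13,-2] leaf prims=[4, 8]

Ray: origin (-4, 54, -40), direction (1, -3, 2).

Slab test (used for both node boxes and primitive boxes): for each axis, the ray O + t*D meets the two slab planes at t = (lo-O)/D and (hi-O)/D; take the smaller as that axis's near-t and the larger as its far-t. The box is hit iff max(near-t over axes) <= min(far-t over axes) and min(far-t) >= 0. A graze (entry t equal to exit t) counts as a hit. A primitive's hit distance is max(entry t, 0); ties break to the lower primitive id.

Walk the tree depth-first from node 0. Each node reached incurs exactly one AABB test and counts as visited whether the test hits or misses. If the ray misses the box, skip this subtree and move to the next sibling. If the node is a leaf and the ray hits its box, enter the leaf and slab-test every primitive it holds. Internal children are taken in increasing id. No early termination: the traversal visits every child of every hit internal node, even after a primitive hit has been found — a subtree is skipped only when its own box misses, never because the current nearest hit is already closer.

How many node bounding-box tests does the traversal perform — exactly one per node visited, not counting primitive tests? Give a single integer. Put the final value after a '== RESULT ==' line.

Trace the traversal:
N0 x:[-6,23] y:[12,65/3] z:[11,31] -> hit [12,65/3], descend [4, 7]
  N4 x:[-2,23] y:[12,50/3] z:[11,31] -> hit [12,50/3], descend [3, 5]
    N3 x:[-2,15] y:[12,14] z:[13,31] -> hit [13,14], descend [1, 2]
      N1 x:[11,15] y:[40/3,14] z:[28,31] -> miss, prune
      N2 x:[-2,5] y:[12,13] z:[13,37/2] -> miss, prune
    N5 x:[16,23] y:[41/3,50/3] z:[11,19] -> hit [16,50/3], descend [9, 10]
      N9 x:[16,22] y:[15,50/3] z:[27/2,33/2] -> hit [16,33/2] leaf, test {P6@t=16}
      N10 x:[21,23] y:[41/3,46/3] z:[11,19] -> miss, prune
  N7 x:[-6,10] y:[59/3,65/3] z:[33/2,29] -> miss, prune

Visited [0, 4, 3, 1, 2, 5, 9, 10, 7]. Tests: 9 box, 1 leaf. Nearest: P6.

== RESULT ==
9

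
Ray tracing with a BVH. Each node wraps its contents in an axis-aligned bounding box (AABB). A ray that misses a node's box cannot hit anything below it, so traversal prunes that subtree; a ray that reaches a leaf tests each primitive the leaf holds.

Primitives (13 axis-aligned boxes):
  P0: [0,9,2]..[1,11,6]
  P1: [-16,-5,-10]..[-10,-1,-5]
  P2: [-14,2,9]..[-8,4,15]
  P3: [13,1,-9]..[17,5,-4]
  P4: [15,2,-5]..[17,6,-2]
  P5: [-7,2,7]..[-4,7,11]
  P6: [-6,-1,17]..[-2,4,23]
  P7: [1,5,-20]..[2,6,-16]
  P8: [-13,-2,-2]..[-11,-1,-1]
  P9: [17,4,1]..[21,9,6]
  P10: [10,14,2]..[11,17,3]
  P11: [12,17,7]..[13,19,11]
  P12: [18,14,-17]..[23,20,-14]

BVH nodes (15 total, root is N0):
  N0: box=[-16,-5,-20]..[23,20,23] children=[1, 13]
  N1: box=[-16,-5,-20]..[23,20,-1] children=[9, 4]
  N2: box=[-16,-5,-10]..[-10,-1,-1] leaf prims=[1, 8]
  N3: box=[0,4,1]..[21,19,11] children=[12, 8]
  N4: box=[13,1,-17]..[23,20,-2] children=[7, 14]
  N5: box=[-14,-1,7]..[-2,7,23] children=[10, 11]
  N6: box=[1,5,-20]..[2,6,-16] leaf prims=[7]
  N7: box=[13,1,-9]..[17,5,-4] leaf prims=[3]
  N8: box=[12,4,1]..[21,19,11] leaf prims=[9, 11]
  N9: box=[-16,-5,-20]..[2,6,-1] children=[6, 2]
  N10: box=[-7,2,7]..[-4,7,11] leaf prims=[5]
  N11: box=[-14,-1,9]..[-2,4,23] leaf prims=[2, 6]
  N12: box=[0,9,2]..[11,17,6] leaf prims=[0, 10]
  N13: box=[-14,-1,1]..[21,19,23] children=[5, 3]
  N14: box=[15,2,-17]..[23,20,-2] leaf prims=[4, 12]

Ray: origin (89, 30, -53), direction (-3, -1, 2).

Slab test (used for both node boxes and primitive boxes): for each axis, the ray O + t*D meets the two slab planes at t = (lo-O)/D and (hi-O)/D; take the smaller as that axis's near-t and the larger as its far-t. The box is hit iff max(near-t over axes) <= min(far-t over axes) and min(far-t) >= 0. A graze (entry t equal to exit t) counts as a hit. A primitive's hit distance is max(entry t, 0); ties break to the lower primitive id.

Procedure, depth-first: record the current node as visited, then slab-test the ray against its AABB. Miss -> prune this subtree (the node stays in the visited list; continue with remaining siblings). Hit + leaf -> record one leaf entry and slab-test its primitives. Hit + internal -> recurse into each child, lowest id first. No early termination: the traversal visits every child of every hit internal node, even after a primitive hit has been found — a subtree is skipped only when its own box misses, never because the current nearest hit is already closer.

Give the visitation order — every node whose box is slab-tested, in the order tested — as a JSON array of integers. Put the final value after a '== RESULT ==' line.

Trace the traversal:
N0 x:[22,35] y:[10,35] z:[33/2,38] -> hit [22,35], descend [1, 13]
  N1 x:[22,35] y:[10,35] z:[33/2,26] -> hit [22,26], descend [4, 9]
    N4 x:[22,76/3] y:[10,29] z:[18,51/2] -> hit [22,76/3], descend [7, 14]
      N7 x:[24,76/3] y:[25,29] z:[22,49/2] -> miss, prune
      N14 x:[22,74/3] y:[10,28] z:[18,51/2] -> hit [22,74/3] leaf, test {P4@t=24, P12(miss)}
    N9 x:[29,35] y:[24,35] z:[33/2,26] -> miss, prune
  N13 x:[68/3,103/3] y:[11,31] z:[27,38] -> hit [27,31], descend [3, 5]
    N3 x:[68/3,89/3] y:[11,26] z:[27,32] -> miss, prune
    N5 x:[91/3,103/3] y:[23,31] z:[30,38] -> hit [91/3,31], descend [10, 11]
      N10 x:[31,32] y:[23,28] z:[30,32] -> miss, prune
      N11 x:[91/3,103/3] y:[26,31] z:[31,38] -> hit [31,31] leaf, test {P2(miss), P6(miss)}

Visited [0, 1, 4, 7, 14, 9, 13, 3, 5, 10, 11]. Tests: 11 box, 2 leaf. Nearest: P4.

== RESULT ==
[0, 1, 4, 7, 14, 9, 13, 3, 5, 10, 11]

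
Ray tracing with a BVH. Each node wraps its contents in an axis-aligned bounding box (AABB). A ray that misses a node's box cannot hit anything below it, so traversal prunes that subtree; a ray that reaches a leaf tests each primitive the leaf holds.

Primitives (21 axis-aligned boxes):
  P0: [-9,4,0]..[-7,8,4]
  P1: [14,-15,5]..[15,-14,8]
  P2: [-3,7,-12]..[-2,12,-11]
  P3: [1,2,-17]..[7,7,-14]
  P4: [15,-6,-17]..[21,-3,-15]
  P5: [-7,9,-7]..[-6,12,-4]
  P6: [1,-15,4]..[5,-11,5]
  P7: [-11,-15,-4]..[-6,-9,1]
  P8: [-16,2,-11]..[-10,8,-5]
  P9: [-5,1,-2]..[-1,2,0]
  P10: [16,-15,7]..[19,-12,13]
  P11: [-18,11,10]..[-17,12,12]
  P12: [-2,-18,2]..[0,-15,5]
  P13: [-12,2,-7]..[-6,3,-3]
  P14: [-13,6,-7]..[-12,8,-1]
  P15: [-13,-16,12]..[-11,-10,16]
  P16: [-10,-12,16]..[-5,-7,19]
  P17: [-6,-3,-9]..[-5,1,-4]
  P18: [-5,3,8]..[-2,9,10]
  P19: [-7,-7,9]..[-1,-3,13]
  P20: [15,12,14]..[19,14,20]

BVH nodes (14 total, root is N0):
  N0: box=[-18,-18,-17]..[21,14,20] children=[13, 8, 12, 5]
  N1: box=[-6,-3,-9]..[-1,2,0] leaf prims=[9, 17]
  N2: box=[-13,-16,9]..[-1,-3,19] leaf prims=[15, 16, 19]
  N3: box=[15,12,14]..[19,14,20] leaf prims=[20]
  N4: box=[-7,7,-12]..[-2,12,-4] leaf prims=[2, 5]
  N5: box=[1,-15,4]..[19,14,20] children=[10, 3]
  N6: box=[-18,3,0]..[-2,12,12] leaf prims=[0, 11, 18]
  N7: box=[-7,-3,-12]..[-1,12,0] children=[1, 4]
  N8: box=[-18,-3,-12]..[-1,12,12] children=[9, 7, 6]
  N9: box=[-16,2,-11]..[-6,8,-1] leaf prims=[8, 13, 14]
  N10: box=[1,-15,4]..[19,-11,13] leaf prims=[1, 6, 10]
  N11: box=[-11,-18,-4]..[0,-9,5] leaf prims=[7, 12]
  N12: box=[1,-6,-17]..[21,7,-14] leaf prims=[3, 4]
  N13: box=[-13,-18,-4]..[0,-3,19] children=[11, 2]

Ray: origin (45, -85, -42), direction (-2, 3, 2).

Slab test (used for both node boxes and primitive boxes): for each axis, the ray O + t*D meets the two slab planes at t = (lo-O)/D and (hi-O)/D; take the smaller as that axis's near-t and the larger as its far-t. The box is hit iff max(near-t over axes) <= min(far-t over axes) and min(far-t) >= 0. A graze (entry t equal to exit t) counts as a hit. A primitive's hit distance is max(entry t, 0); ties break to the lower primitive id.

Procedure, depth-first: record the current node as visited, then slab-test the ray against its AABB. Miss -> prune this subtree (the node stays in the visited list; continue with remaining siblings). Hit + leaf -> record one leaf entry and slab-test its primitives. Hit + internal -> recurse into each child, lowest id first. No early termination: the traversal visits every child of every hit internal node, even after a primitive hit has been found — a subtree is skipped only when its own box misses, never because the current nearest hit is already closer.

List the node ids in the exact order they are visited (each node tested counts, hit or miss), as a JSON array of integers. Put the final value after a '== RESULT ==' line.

Traverse from the root:
N0 x:[12,63/2] y:[67/3,33] z:[25/2,31] -> hit [67/3,31], descend [5, 8, 12, 13]
  N5 x:[13,22] y:[70/3,33] z:[23,31] -> miss, prune
  N8 x:[23,63/2] y:[82/3,97/3] z:[15,27] -> miss, prune
  N12 x:[12,22] y:[79/3,92/3] z:[25/2,14] -> miss, prune
  N13 x:[45/2,29] y:[67/3,82/3] z:[19,61/2] -> hit [45/2,82/3], descend [2, 11]
    N2 x:[23,29] y:[23,82/3] z:[51/2,61/2] -> hit [51/2,82/3] leaf, test {P15(miss), P16(miss), P19@t=26}
    N11 x:[45/2,28] y:[67/3,76/3] z:[19,47/2] -> hit [45/2,47/2] leaf, test {P7(miss), P12@t=45/2}

order=[0, 5, 8, 12, 13, 2, 11]  |boxes|=7  |leaves|=2  hit=P12

== RESULT ==
[0, 5, 8, 12, 13, 2, 11]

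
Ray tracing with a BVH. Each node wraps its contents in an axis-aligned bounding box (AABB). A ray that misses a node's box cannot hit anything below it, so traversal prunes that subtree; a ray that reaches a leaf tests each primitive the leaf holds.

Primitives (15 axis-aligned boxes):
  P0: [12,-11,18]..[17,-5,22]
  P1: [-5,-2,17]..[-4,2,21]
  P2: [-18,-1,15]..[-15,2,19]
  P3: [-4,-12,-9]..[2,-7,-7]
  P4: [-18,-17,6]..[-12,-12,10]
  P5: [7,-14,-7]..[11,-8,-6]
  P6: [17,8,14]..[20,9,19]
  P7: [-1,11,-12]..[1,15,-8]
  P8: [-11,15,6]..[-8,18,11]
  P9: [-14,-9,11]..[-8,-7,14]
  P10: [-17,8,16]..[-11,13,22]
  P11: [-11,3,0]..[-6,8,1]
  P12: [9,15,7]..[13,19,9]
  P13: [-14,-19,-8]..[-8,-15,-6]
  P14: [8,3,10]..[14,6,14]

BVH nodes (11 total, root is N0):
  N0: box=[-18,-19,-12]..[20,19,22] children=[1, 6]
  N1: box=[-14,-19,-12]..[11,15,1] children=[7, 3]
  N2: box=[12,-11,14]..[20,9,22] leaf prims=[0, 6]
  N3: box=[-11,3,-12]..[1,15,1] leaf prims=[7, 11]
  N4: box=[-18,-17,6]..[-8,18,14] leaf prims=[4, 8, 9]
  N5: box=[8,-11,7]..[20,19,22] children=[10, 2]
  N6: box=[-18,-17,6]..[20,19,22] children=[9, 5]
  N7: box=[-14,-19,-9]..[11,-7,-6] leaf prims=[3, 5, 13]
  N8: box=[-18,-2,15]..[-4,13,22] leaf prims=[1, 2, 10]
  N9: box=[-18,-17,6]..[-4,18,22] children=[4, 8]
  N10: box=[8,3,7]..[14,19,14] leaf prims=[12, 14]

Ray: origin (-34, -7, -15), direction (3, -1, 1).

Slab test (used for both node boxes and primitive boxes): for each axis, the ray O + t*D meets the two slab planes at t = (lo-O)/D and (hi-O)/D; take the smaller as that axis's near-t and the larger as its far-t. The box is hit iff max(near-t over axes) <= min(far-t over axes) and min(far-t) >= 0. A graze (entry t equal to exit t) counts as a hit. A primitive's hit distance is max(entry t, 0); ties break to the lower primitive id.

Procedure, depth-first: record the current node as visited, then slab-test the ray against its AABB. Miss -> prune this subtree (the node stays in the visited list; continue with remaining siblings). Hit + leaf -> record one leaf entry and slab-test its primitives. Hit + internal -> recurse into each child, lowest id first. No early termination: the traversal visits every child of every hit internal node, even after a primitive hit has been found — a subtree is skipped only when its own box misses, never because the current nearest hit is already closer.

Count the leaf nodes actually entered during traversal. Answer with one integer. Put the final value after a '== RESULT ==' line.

Trace the traversal:
N0 x:[16/3,18] y:[-26,12] z:[3,37] -> hit [16/3,12], descend [1, 6]
  N1 x:[20/3,15] y:[-22,12] z:[3,16] -> hit [20/3,12], descend [3, 7]
    N3 x:[23/3,35/3] y:[-22,-10] z:[3,16] -> miss, prune
    N7 x:[20/3,15] y:[0,12] z:[6,9] -> hit [20/3,9] leaf, test {P3(miss), P5(miss), P13@t=8}
  N6 x:[16/3,18] y:[-26,10] z:[21,37] -> miss, prune

Visited [0, 1, 3, 7, 6]. Tests: 5 box, 1 leaf. Nearest: P13.

== RESULT ==
1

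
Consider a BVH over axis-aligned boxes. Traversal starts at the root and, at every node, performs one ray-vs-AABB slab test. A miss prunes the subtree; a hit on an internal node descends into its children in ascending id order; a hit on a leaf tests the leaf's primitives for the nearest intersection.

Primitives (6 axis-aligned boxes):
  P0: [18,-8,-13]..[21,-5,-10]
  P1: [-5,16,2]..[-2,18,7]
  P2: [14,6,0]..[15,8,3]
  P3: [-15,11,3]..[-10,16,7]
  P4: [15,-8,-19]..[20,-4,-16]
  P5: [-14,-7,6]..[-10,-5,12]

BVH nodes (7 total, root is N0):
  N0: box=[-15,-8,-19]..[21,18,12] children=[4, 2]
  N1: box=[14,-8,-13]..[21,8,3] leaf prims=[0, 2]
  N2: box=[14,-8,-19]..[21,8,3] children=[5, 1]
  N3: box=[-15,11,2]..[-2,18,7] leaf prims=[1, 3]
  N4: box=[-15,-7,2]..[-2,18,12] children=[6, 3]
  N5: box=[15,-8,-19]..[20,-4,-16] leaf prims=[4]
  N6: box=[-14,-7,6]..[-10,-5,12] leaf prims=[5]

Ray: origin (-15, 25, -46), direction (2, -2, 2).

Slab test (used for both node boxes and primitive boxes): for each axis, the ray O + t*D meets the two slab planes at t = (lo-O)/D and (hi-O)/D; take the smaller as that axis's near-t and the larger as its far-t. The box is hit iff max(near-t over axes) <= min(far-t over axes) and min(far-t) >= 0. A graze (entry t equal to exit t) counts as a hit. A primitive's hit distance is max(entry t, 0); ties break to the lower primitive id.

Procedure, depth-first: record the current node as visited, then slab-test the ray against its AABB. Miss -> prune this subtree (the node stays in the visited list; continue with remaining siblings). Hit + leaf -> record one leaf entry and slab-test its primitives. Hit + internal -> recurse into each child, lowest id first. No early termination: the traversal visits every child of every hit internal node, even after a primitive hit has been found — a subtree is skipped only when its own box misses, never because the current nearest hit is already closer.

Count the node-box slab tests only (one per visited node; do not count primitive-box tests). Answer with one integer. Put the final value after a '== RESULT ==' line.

Walk:
N0 x:[0,18] y:[7/2,33/2] z:[27/2,29] -> hit [27/2,33/2], descend [2, 4]
  N2 x:[29/2,18] y:[17/2,33/2] z:[27/2,49/2] -> hit [29/2,33/2], descend [1, 5]
    N1 x:[29/2,18] y:[17/2,33/2] z:[33/2,49/2] -> hit [33/2,33/2] leaf, test {P0@t=33/2, P2(miss)}
    N5 x:[15,35/2] y:[29/2,33/2] z:[27/2,15] -> hit [15,15] leaf, test {P4@t=15}
  N4 x:[0,13/2] y:[7/2,16] z:[24,29] -> miss, prune

order=[0, 2, 1, 5, 4]  |boxes|=5  |leaves|=2  hit=P4

== RESULT ==
5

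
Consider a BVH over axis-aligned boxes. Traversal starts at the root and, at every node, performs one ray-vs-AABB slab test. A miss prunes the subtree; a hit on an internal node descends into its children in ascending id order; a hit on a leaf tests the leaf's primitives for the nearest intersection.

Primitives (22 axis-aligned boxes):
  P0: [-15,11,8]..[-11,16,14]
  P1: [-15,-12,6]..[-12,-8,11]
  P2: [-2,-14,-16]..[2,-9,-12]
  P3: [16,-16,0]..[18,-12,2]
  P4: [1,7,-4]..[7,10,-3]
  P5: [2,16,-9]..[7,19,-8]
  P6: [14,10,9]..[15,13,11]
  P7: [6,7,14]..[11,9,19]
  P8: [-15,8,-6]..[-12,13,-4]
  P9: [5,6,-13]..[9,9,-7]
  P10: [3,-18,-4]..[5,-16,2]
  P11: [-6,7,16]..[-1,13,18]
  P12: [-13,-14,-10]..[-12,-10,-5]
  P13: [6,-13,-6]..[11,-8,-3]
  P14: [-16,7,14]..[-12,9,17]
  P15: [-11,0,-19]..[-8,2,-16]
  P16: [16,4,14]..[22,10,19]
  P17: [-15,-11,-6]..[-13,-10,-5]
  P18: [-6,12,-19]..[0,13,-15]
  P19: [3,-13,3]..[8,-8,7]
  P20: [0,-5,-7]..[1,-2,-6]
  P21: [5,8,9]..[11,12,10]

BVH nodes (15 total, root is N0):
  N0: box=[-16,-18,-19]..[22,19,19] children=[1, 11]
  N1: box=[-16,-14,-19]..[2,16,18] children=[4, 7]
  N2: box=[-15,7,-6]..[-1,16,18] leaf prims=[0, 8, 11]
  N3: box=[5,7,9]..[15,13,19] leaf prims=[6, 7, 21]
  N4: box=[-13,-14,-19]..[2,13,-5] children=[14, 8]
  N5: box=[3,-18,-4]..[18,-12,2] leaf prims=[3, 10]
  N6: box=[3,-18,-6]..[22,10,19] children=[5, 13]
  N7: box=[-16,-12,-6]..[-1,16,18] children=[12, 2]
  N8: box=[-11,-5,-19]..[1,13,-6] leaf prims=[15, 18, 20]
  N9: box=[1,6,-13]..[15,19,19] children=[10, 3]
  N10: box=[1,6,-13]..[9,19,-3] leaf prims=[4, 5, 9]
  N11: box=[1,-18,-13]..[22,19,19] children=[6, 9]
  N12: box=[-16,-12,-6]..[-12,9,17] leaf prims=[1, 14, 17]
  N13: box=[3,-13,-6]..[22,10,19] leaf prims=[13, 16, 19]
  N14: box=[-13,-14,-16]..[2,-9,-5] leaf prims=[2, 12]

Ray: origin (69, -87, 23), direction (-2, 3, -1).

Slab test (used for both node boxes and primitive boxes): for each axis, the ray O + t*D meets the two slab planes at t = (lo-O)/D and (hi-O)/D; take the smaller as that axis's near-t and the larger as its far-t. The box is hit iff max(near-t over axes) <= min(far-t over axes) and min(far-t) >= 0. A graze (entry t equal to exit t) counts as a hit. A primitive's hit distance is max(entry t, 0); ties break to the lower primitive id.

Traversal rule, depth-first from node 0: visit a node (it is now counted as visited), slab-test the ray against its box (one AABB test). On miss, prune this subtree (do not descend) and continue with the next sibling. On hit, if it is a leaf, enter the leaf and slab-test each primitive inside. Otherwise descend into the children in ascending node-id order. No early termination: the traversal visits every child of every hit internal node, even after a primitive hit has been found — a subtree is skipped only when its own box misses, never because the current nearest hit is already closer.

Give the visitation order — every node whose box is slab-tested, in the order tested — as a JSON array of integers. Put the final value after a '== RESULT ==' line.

Traverse from the root:
N0 x:[47/2,85/2] y:[23,106/3] z:[4,42] -> hit [47/2,106/3], descend [1, 11]
  N1 x:[67/2,85/2] y:[73/3,103/3] z:[5,42] -> hit [67/2,103/3], descend [4, 7]
    N4 x:[67/2,41] y:[73/3,100/3] z:[28,42] -> miss, prune
    N7 x:[35,85/2] y:[25,103/3] z:[5,29] -> miss, prune
  N11 x:[47/2,34] y:[23,106/3] z:[4,36] -> hit [47/2,34], descend [6, 9]
    N6 x:[47/2,33] y:[23,97/3] z:[4,29] -> hit [47/2,29], descend [5, 13]
      N5 x:[51/2,33] y:[23,25] z:[21,27] -> miss, prune
      N13 x:[47/2,33] y:[74/3,97/3] z:[4,29] -> hit [74/3,29] leaf, test {P13(miss), P16(miss), P19(miss)}
    N9 x:[27,34] y:[31,106/3] z:[4,36] -> hit [31,34], descend [3, 10]
      N3 x:[27,32] y:[94/3,100/3] z:[4,14] -> miss, prune
      N10 x:[30,34] y:[31,106/3] z:[26,36] -> hit [31,34] leaf, test {P4(miss), P5(miss), P9@t=31}

Visited [0, 1, 4, 7, 11, 6, 5, 13, 9, 3, 10]. Tests: 11 box, 2 leaf. Nearest: P9.

== RESULT ==
[0, 1, 4, 7, 11, 6, 5, 13, 9, 3, 10]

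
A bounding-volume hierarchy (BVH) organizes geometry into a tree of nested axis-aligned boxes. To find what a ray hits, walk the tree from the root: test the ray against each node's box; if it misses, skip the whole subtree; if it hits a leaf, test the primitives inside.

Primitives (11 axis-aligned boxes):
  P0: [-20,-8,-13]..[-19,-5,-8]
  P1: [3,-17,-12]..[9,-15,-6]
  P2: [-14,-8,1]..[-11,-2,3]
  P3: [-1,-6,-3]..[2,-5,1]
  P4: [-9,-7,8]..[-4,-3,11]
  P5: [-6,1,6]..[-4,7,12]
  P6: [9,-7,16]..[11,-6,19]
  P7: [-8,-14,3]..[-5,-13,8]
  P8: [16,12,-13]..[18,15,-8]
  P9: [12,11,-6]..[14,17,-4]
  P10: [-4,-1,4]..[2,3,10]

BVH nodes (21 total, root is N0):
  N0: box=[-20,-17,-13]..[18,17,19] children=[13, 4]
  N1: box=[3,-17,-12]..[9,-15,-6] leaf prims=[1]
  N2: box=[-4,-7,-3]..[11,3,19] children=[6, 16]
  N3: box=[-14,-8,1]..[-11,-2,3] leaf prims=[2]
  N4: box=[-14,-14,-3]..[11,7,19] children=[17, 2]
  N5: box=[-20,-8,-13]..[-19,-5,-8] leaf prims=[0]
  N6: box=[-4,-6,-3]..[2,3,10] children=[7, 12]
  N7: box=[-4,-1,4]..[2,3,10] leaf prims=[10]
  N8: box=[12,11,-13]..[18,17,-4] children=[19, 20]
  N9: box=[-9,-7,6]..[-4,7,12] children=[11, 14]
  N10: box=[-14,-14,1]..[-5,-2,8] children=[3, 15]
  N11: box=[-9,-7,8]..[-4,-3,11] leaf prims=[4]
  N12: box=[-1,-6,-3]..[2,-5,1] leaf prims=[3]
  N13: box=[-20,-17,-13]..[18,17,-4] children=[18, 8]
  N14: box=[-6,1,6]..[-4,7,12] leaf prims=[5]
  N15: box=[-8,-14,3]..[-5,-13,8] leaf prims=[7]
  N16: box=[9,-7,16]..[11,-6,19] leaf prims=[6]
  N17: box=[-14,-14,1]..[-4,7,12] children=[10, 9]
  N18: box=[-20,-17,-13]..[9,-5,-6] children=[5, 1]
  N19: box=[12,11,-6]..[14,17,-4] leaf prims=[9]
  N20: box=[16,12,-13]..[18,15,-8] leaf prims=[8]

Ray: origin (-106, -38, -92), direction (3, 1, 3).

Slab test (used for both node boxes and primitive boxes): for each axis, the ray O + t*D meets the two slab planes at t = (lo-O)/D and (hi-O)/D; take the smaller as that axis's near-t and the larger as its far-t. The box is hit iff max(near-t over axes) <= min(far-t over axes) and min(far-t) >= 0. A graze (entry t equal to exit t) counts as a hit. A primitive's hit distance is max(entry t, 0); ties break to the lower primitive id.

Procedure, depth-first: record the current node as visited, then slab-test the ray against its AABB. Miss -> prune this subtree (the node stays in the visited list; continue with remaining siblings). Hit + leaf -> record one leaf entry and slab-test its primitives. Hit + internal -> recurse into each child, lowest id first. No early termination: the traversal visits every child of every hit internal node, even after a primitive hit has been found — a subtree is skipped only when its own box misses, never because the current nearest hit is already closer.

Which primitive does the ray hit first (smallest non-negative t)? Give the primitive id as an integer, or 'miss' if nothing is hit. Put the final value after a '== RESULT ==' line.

Trace the traversal:
N0 x:[86/3,124/3] y:[21,55] z:[79/3,37] -> hit [86/3,37], descend [4, 13]
  N4 x:[92/3,39] y:[24,45] z:[89/3,37] -> hit [92/3,37], descend [2, 17]
    N2 x:[34,39] y:[31,41] z:[89/3,37] -> hit [34,37], descend [6, 16]
      N6 x:[34,36] y:[32,41] z:[89/3,34] -> hit [34,34], descend [7, 12]
        N7 x:[34,36] y:[37,41] z:[32,34] -> miss, prune
        N12 x:[35,36] y:[32,33] z:[89/3,31] -> miss, prune
      N16 x:[115/3,39] y:[31,32] z:[36,37] -> miss, prune
    N17 x:[92/3,34] y:[24,45] z:[31,104/3] -> hit [31,34], descend [9, 10]
      N9 x:[97/3,34] y:[31,45] z:[98/3,104/3] -> hit [98/3,34], descend [11, 14]
        N11 x:[97/3,34] y:[31,35] z:[100/3,103/3] -> hit [100/3,34] leaf, test {P4@t=100/3}
        N14 x:[100/3,34] y:[39,45] z:[98/3,104/3] -> miss, prune
      N10 x:[92/3,101/3] y:[24,36] z:[31,100/3] -> hit [31,100/3], descend [3, 15]
        N3 x:[92/3,95/3] y:[30,36] z:[31,95/3] -> hit [31,95/3] leaf, test {P2@t=31}
        N15 x:[98/3,101/3] y:[24,25] z:[95/3,100/3] -> miss, prune
  N13 x:[86/3,124/3] y:[21,55] z:[79/3,88/3] -> hit [86/3,88/3], descend [8, 18]
    N8 x:[118/3,124/3] y:[49,55] z:[79/3,88/3] -> miss, prune
    N18 x:[86/3,115/3] y:[21,33] z:[79/3,86/3] -> hit [86/3,86/3], descend [1, 5]
      N1 x:[109/3,115/3] y:[21,23] z:[80/3,86/3] -> miss, prune
      N5 x:[86/3,29] y:[30,33] z:[79/3,28] -> miss, prune

19 AABB tests over nodes [0, 4, 2, 6, 7, 12, 16, 17, 9, 11, 14, 10, 3, 15, 13, 8, 18, 1, 5]; 2 leaves entered; closest P2.

== RESULT ==
2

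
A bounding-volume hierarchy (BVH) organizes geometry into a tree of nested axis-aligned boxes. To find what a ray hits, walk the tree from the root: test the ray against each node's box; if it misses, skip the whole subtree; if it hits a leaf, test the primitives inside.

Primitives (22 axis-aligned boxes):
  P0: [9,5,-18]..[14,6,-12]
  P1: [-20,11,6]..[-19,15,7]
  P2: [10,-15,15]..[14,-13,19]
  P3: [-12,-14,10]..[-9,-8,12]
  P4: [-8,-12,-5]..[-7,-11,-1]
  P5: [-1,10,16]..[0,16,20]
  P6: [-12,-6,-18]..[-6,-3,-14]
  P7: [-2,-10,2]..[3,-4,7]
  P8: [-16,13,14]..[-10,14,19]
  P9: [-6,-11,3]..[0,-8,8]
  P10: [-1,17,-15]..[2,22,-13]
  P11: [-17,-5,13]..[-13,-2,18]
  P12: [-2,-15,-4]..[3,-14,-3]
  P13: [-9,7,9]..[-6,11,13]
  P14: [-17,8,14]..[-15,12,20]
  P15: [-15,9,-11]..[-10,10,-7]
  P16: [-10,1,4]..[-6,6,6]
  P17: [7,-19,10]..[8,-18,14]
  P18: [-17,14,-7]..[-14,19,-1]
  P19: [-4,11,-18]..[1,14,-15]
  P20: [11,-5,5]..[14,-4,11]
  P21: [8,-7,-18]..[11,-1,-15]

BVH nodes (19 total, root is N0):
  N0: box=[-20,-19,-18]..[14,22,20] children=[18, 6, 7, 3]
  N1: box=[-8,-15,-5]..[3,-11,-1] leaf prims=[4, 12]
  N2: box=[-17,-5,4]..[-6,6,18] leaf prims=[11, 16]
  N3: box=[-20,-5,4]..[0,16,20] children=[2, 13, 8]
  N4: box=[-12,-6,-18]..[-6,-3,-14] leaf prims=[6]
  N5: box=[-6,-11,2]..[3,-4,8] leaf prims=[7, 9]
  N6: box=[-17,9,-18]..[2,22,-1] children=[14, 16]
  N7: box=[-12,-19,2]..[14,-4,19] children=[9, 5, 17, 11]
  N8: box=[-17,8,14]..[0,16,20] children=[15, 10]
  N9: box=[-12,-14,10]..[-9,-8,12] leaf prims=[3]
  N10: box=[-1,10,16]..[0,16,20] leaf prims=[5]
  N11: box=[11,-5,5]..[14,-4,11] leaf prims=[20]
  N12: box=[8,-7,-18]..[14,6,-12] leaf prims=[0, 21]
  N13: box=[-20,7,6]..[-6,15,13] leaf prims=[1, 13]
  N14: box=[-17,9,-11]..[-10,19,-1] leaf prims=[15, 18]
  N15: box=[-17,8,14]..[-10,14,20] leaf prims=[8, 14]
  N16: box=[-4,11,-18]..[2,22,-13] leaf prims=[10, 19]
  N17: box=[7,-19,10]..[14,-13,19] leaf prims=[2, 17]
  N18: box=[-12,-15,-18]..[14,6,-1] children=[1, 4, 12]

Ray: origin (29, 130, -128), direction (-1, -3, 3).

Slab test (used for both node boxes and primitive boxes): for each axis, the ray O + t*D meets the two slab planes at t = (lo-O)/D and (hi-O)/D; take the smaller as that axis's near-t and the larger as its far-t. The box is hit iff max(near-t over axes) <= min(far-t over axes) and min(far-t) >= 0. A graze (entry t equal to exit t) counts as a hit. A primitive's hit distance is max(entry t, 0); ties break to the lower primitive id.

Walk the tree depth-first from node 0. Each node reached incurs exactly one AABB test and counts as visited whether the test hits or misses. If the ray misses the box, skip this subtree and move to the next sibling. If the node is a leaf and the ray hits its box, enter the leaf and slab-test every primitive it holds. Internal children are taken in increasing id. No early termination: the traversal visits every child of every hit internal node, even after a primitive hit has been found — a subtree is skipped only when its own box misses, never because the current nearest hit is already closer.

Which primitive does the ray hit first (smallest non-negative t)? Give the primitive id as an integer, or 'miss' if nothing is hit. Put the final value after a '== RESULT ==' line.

Traverse from the root:
N0 x:[15,49] y:[36,149/3] z:[110/3,148/3] -> hit [110/3,49], descend [3, 6, 7, 18]
  N3 x:[29,49] y:[38,45] z:[44,148/3] -> hit [44,45], descend [2, 8, 13]
    N2 x:[35,46] y:[124/3,45] z:[44,146/3] -> hit [44,45] leaf, test {P11(miss), P16(miss)}
    N8 x:[29,46] y:[38,122/3] z:[142/3,148/3] -> miss, prune
    N13 x:[35,49] y:[115/3,41] z:[134/3,47] -> miss, prune
  N6 x:[27,46] y:[36,121/3] z:[110/3,127/3] -> hit [110/3,121/3], descend [14, 16]
    N14 x:[39,46] y:[37,121/3] z:[39,127/3] -> hit [39,121/3] leaf, test {P15@t=40, P18(miss)}
    N16 x:[27,33] y:[36,119/3] z:[110/3,115/3] -> miss, prune
  N7 x:[15,41] y:[134/3,149/3] z:[130/3,49] -> miss, prune
  N18 x:[15,41] y:[124/3,145/3] z:[110/3,127/3] -> miss, prune

order=[0, 3, 2, 8, 13, 6, 14, 16, 7, 18]  |boxes|=10  |leaves|=2  hit=P15

== RESULT ==
15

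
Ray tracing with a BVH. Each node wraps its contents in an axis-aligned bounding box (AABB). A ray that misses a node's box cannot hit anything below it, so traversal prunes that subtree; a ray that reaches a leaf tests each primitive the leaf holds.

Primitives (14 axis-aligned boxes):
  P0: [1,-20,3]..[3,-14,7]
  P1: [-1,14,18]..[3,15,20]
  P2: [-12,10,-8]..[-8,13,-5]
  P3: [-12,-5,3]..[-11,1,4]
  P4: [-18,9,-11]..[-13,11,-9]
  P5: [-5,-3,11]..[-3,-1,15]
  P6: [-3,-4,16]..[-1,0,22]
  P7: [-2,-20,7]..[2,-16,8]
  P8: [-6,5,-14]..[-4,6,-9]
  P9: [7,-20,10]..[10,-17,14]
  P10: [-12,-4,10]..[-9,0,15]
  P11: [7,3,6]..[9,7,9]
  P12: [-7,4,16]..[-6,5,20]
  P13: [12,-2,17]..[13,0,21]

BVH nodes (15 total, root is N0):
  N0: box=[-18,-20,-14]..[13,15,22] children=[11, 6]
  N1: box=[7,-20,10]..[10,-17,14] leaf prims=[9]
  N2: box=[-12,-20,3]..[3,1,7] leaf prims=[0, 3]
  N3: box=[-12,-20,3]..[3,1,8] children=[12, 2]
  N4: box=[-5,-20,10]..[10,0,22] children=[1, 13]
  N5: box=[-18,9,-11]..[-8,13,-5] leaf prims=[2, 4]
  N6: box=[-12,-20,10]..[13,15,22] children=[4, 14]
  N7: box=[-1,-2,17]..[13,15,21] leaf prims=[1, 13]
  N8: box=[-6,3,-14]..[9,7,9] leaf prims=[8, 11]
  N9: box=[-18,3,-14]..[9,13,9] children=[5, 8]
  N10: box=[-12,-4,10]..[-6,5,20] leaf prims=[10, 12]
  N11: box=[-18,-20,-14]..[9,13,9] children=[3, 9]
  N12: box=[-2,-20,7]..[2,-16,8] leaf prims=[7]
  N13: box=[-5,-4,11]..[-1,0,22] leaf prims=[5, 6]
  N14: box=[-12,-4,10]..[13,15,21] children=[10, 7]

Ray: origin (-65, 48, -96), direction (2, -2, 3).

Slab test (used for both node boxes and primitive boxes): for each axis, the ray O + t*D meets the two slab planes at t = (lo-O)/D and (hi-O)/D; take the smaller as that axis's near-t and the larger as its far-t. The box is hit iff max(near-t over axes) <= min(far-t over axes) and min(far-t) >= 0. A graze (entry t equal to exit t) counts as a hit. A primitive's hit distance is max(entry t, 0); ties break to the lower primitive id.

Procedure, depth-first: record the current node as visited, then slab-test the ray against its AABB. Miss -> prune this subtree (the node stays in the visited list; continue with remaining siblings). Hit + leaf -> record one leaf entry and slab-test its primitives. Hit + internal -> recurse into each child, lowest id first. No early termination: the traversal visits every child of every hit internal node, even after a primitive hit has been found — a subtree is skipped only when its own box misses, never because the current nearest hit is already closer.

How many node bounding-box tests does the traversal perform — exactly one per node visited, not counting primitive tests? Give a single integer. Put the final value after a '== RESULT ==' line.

Walk:
N0 x:[47/2,39] y:[33/2,34] z:[82/3,118/3] -> hit [82/3,34], descend [6, 11]
  N6 x:[53/2,39] y:[33/2,34] z:[106/3,118/3] -> miss, prune
  N11 x:[47/2,37] y:[35/2,34] z:[82/3,35] -> hit [82/3,34], descend [3, 9]
    N3 x:[53/2,34] y:[47/2,34] z:[33,104/3] -> hit [33,34], descend [2, 12]
      N2 x:[53/2,34] y:[47/2,34] z:[33,103/3] -> hit [33,34] leaf, test {P0@t=33, P3(miss)}
      N12 x:[63/2,67/2] y:[32,34] z:[103/3,104/3] -> miss, prune
    N9 x:[47/2,37] y:[35/2,45/2] z:[82/3,35] -> miss, prune

7 AABB tests over nodes [0, 6, 11, 3, 2, 12, 9]; 1 leaf entered; closest P0.

== RESULT ==
7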